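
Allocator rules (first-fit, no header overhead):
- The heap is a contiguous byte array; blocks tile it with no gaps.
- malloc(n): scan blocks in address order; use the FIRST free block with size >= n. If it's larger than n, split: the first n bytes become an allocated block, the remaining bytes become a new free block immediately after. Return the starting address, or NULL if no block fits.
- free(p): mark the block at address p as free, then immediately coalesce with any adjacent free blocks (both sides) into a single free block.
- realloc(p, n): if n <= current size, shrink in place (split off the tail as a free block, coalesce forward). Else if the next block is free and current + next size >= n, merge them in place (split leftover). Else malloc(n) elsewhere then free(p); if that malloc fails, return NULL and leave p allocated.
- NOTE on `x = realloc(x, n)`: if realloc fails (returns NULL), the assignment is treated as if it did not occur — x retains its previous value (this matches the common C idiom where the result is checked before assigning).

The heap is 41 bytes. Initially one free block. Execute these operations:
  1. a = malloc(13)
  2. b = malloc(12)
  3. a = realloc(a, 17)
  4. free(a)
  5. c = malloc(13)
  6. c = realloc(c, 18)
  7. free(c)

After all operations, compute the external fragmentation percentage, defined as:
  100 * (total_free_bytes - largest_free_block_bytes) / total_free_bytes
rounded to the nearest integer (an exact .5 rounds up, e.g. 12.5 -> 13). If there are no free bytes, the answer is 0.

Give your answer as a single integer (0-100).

Op 1: a = malloc(13) -> a = 0; heap: [0-12 ALLOC][13-40 FREE]
Op 2: b = malloc(12) -> b = 13; heap: [0-12 ALLOC][13-24 ALLOC][25-40 FREE]
Op 3: a = realloc(a, 17) -> NULL (a unchanged); heap: [0-12 ALLOC][13-24 ALLOC][25-40 FREE]
Op 4: free(a) -> (freed a); heap: [0-12 FREE][13-24 ALLOC][25-40 FREE]
Op 5: c = malloc(13) -> c = 0; heap: [0-12 ALLOC][13-24 ALLOC][25-40 FREE]
Op 6: c = realloc(c, 18) -> NULL (c unchanged); heap: [0-12 ALLOC][13-24 ALLOC][25-40 FREE]
Op 7: free(c) -> (freed c); heap: [0-12 FREE][13-24 ALLOC][25-40 FREE]
Free blocks: [13 16] total_free=29 largest=16 -> 100*(29-16)/29 = 1300/29 ≈ 44.828 -> rounds to 45

Answer: 45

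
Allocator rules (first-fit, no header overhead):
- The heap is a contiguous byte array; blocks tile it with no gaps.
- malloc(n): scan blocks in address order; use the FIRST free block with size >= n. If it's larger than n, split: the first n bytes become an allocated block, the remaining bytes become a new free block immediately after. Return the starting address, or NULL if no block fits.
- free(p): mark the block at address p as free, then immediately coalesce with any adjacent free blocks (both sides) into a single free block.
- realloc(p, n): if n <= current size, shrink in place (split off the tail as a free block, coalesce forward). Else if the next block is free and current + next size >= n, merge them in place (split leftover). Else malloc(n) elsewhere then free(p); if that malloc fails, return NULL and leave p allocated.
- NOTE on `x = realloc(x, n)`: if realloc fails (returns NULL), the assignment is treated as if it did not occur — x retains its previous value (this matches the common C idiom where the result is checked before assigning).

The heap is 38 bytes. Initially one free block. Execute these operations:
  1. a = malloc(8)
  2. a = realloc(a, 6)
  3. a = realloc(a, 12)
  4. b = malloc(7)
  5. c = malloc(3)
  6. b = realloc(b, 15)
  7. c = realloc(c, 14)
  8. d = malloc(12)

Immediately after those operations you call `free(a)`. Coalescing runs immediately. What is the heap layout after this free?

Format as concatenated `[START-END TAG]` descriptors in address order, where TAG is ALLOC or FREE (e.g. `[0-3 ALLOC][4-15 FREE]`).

Answer: [0-18 FREE][19-21 ALLOC][22-36 ALLOC][37-37 FREE]

Derivation:
Op 1: a = malloc(8) -> a = 0; heap: [0-7 ALLOC][8-37 FREE]
Op 2: a = realloc(a, 6) -> a = 0; heap: [0-5 ALLOC][6-37 FREE]
Op 3: a = realloc(a, 12) -> a = 0; heap: [0-11 ALLOC][12-37 FREE]
Op 4: b = malloc(7) -> b = 12; heap: [0-11 ALLOC][12-18 ALLOC][19-37 FREE]
Op 5: c = malloc(3) -> c = 19; heap: [0-11 ALLOC][12-18 ALLOC][19-21 ALLOC][22-37 FREE]
Op 6: b = realloc(b, 15) -> b = 22; heap: [0-11 ALLOC][12-18 FREE][19-21 ALLOC][22-36 ALLOC][37-37 FREE]
Op 7: c = realloc(c, 14) -> NULL (c unchanged); heap: [0-11 ALLOC][12-18 FREE][19-21 ALLOC][22-36 ALLOC][37-37 FREE]
Op 8: d = malloc(12) -> d = NULL; heap: [0-11 ALLOC][12-18 FREE][19-21 ALLOC][22-36 ALLOC][37-37 FREE]
free(a): a = 0 -> block [0-11 ALLOC]; mark free, coalesce with adjacent free neighbors -> [0-18 FREE][19-21 ALLOC][22-36 ALLOC][37-37 FREE]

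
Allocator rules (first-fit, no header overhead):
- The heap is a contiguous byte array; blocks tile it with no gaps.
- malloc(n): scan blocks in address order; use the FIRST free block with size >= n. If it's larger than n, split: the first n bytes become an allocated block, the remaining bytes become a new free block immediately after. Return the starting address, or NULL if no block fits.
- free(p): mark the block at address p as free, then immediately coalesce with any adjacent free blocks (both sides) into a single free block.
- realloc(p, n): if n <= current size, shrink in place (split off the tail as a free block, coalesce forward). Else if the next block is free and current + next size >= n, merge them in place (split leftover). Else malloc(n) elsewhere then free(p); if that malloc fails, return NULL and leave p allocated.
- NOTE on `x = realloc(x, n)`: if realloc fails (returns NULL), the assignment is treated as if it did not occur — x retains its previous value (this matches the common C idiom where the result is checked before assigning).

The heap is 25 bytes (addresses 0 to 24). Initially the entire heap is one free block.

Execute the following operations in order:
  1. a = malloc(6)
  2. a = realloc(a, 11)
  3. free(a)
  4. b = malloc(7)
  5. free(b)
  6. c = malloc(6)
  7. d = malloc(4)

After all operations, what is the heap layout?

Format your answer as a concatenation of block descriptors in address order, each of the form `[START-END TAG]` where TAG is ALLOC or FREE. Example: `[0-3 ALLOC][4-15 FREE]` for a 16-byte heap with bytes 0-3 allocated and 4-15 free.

Answer: [0-5 ALLOC][6-9 ALLOC][10-24 FREE]

Derivation:
Op 1: a = malloc(6) -> a = 0; heap: [0-5 ALLOC][6-24 FREE]
Op 2: a = realloc(a, 11) -> a = 0; heap: [0-10 ALLOC][11-24 FREE]
Op 3: free(a) -> (freed a); heap: [0-24 FREE]
Op 4: b = malloc(7) -> b = 0; heap: [0-6 ALLOC][7-24 FREE]
Op 5: free(b) -> (freed b); heap: [0-24 FREE]
Op 6: c = malloc(6) -> c = 0; heap: [0-5 ALLOC][6-24 FREE]
Op 7: d = malloc(4) -> d = 6; heap: [0-5 ALLOC][6-9 ALLOC][10-24 FREE]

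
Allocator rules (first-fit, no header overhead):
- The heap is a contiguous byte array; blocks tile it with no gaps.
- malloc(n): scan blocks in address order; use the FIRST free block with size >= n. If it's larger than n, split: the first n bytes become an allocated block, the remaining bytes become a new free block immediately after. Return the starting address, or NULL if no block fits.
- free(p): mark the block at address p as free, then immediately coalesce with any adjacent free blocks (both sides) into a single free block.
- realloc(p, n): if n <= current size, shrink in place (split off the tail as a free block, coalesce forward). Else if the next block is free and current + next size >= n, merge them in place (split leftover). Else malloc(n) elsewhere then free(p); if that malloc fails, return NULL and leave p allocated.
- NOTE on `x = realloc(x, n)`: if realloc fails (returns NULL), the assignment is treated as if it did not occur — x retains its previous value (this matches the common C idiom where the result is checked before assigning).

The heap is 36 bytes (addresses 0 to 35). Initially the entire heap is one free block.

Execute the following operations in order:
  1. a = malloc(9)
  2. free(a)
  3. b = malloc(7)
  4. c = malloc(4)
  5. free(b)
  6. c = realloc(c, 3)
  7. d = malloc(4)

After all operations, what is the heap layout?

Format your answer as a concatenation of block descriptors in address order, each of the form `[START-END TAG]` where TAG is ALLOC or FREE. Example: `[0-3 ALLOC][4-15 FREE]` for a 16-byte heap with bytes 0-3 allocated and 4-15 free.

Answer: [0-3 ALLOC][4-6 FREE][7-9 ALLOC][10-35 FREE]

Derivation:
Op 1: a = malloc(9) -> a = 0; heap: [0-8 ALLOC][9-35 FREE]
Op 2: free(a) -> (freed a); heap: [0-35 FREE]
Op 3: b = malloc(7) -> b = 0; heap: [0-6 ALLOC][7-35 FREE]
Op 4: c = malloc(4) -> c = 7; heap: [0-6 ALLOC][7-10 ALLOC][11-35 FREE]
Op 5: free(b) -> (freed b); heap: [0-6 FREE][7-10 ALLOC][11-35 FREE]
Op 6: c = realloc(c, 3) -> c = 7; heap: [0-6 FREE][7-9 ALLOC][10-35 FREE]
Op 7: d = malloc(4) -> d = 0; heap: [0-3 ALLOC][4-6 FREE][7-9 ALLOC][10-35 FREE]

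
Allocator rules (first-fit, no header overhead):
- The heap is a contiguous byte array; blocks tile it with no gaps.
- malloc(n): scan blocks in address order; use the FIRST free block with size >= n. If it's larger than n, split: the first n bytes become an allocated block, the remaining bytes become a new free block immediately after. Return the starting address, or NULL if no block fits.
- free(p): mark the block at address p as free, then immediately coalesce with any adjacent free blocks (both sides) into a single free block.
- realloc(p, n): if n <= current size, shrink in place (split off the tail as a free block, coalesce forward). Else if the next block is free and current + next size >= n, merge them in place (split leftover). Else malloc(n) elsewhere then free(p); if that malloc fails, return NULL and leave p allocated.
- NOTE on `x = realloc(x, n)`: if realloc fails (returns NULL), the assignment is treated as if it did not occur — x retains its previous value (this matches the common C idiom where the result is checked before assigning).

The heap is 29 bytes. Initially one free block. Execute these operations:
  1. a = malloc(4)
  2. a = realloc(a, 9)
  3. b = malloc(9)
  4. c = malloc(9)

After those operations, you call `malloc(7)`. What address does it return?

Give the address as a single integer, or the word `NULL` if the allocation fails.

Answer: NULL

Derivation:
Op 1: a = malloc(4) -> a = 0; heap: [0-3 ALLOC][4-28 FREE]
Op 2: a = realloc(a, 9) -> a = 0; heap: [0-8 ALLOC][9-28 FREE]
Op 3: b = malloc(9) -> b = 9; heap: [0-8 ALLOC][9-17 ALLOC][18-28 FREE]
Op 4: c = malloc(9) -> c = 18; heap: [0-8 ALLOC][9-17 ALLOC][18-26 ALLOC][27-28 FREE]
malloc(7): first-fit scan over [0-8 ALLOC][9-17 ALLOC][18-26 ALLOC][27-28 FREE] -> NULL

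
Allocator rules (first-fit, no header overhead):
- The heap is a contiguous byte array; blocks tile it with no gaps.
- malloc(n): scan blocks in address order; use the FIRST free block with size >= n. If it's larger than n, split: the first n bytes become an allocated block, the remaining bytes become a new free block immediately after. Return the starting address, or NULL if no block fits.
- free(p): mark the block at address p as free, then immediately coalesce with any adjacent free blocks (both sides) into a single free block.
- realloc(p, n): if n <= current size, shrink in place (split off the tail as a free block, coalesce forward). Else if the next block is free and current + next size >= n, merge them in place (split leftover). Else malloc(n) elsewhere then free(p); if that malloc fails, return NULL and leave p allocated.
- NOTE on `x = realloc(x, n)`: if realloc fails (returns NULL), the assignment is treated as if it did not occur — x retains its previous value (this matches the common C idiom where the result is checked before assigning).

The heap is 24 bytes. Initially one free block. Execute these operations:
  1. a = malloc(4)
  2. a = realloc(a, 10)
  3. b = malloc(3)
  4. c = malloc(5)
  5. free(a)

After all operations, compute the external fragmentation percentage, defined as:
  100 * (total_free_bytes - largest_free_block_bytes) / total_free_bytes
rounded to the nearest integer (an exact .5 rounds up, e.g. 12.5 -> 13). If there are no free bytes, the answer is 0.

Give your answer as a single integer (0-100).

Answer: 38

Derivation:
Op 1: a = malloc(4) -> a = 0; heap: [0-3 ALLOC][4-23 FREE]
Op 2: a = realloc(a, 10) -> a = 0; heap: [0-9 ALLOC][10-23 FREE]
Op 3: b = malloc(3) -> b = 10; heap: [0-9 ALLOC][10-12 ALLOC][13-23 FREE]
Op 4: c = malloc(5) -> c = 13; heap: [0-9 ALLOC][10-12 ALLOC][13-17 ALLOC][18-23 FREE]
Op 5: free(a) -> (freed a); heap: [0-9 FREE][10-12 ALLOC][13-17 ALLOC][18-23 FREE]
Free blocks: [10 6] total_free=16 largest=10 -> 100*(16-10)/16 = 600/16 = 37.5 -> rounds to 38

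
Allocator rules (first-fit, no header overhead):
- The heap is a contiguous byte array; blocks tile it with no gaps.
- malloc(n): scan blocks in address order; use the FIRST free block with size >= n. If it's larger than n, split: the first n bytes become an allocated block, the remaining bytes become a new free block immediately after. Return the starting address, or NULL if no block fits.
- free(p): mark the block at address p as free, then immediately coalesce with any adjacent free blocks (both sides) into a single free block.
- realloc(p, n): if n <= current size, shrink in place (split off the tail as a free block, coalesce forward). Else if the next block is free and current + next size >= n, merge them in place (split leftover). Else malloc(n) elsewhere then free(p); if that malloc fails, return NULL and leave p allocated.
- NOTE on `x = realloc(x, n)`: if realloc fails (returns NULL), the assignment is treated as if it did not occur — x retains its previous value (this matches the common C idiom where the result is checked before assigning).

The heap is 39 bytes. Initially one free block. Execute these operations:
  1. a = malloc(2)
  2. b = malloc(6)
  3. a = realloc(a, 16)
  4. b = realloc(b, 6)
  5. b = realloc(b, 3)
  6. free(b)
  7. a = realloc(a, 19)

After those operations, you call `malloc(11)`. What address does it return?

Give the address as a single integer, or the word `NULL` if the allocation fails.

Answer: 27

Derivation:
Op 1: a = malloc(2) -> a = 0; heap: [0-1 ALLOC][2-38 FREE]
Op 2: b = malloc(6) -> b = 2; heap: [0-1 ALLOC][2-7 ALLOC][8-38 FREE]
Op 3: a = realloc(a, 16) -> a = 8; heap: [0-1 FREE][2-7 ALLOC][8-23 ALLOC][24-38 FREE]
Op 4: b = realloc(b, 6) -> b = 2; heap: [0-1 FREE][2-7 ALLOC][8-23 ALLOC][24-38 FREE]
Op 5: b = realloc(b, 3) -> b = 2; heap: [0-1 FREE][2-4 ALLOC][5-7 FREE][8-23 ALLOC][24-38 FREE]
Op 6: free(b) -> (freed b); heap: [0-7 FREE][8-23 ALLOC][24-38 FREE]
Op 7: a = realloc(a, 19) -> a = 8; heap: [0-7 FREE][8-26 ALLOC][27-38 FREE]
malloc(11): first-fit scan over [0-7 FREE][8-26 ALLOC][27-38 FREE] -> 27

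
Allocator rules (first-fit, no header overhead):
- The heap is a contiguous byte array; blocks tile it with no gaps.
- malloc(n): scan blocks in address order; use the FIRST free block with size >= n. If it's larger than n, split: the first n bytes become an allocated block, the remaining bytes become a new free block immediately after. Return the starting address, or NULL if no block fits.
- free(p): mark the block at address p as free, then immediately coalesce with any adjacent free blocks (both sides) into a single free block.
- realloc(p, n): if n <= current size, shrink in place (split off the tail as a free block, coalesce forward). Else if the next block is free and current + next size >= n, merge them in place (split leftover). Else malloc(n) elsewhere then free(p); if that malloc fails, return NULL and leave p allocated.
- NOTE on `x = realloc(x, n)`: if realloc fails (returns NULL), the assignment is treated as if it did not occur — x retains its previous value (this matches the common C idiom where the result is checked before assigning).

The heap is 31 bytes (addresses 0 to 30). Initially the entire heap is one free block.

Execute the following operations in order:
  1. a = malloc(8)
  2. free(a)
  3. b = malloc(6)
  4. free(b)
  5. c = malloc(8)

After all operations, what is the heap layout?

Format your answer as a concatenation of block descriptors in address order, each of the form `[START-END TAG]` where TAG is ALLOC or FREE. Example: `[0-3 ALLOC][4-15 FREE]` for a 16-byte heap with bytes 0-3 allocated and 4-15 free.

Answer: [0-7 ALLOC][8-30 FREE]

Derivation:
Op 1: a = malloc(8) -> a = 0; heap: [0-7 ALLOC][8-30 FREE]
Op 2: free(a) -> (freed a); heap: [0-30 FREE]
Op 3: b = malloc(6) -> b = 0; heap: [0-5 ALLOC][6-30 FREE]
Op 4: free(b) -> (freed b); heap: [0-30 FREE]
Op 5: c = malloc(8) -> c = 0; heap: [0-7 ALLOC][8-30 FREE]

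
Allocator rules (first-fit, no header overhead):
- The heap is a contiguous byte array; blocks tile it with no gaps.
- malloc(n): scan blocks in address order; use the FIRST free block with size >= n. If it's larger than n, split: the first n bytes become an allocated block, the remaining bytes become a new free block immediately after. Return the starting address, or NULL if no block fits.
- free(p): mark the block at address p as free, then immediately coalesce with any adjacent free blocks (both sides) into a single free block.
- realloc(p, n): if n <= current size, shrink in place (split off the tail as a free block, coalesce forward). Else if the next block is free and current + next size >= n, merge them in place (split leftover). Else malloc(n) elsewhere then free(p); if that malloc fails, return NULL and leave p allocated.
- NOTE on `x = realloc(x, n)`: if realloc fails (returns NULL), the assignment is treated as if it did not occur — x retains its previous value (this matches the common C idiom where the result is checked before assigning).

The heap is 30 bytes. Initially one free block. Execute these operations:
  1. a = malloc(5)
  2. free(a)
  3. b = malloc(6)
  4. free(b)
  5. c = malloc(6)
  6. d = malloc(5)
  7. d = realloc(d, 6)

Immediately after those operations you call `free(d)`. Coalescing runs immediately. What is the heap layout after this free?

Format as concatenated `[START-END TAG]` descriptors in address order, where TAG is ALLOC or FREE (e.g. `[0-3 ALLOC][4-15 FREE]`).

Op 1: a = malloc(5) -> a = 0; heap: [0-4 ALLOC][5-29 FREE]
Op 2: free(a) -> (freed a); heap: [0-29 FREE]
Op 3: b = malloc(6) -> b = 0; heap: [0-5 ALLOC][6-29 FREE]
Op 4: free(b) -> (freed b); heap: [0-29 FREE]
Op 5: c = malloc(6) -> c = 0; heap: [0-5 ALLOC][6-29 FREE]
Op 6: d = malloc(5) -> d = 6; heap: [0-5 ALLOC][6-10 ALLOC][11-29 FREE]
Op 7: d = realloc(d, 6) -> d = 6; heap: [0-5 ALLOC][6-11 ALLOC][12-29 FREE]
free(d): d = 6 -> block [6-11 ALLOC]; mark free, coalesce with adjacent free neighbors -> [0-5 ALLOC][6-29 FREE]

Answer: [0-5 ALLOC][6-29 FREE]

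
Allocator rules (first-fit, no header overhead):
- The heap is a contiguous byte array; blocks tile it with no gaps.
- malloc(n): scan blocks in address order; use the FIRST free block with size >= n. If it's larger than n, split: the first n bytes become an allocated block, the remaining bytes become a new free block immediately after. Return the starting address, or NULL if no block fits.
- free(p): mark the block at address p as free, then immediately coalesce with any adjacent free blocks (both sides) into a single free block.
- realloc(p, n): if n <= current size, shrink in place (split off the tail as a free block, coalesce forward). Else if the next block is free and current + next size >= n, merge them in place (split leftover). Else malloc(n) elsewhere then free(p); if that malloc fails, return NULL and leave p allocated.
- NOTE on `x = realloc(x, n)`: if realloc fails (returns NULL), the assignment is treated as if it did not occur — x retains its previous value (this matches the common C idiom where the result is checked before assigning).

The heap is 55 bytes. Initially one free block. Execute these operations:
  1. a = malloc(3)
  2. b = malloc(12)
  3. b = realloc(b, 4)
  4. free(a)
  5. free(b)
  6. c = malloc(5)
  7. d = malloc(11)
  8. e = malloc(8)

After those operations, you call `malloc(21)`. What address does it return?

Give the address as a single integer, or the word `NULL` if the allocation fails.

Op 1: a = malloc(3) -> a = 0; heap: [0-2 ALLOC][3-54 FREE]
Op 2: b = malloc(12) -> b = 3; heap: [0-2 ALLOC][3-14 ALLOC][15-54 FREE]
Op 3: b = realloc(b, 4) -> b = 3; heap: [0-2 ALLOC][3-6 ALLOC][7-54 FREE]
Op 4: free(a) -> (freed a); heap: [0-2 FREE][3-6 ALLOC][7-54 FREE]
Op 5: free(b) -> (freed b); heap: [0-54 FREE]
Op 6: c = malloc(5) -> c = 0; heap: [0-4 ALLOC][5-54 FREE]
Op 7: d = malloc(11) -> d = 5; heap: [0-4 ALLOC][5-15 ALLOC][16-54 FREE]
Op 8: e = malloc(8) -> e = 16; heap: [0-4 ALLOC][5-15 ALLOC][16-23 ALLOC][24-54 FREE]
malloc(21): first-fit scan over [0-4 ALLOC][5-15 ALLOC][16-23 ALLOC][24-54 FREE] -> 24

Answer: 24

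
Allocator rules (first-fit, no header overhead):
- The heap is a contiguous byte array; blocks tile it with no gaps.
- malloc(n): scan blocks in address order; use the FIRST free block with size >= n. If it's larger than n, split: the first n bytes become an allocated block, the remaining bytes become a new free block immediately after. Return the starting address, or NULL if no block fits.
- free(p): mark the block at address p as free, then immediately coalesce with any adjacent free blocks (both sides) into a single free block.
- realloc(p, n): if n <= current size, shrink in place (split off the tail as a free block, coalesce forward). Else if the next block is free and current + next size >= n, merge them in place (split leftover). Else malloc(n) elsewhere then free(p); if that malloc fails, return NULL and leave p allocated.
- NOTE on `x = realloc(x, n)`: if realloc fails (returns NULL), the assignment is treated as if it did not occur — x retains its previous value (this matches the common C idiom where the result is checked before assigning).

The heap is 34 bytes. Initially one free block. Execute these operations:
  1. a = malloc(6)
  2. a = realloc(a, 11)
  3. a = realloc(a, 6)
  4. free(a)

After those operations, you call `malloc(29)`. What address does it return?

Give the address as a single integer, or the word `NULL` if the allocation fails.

Answer: 0

Derivation:
Op 1: a = malloc(6) -> a = 0; heap: [0-5 ALLOC][6-33 FREE]
Op 2: a = realloc(a, 11) -> a = 0; heap: [0-10 ALLOC][11-33 FREE]
Op 3: a = realloc(a, 6) -> a = 0; heap: [0-5 ALLOC][6-33 FREE]
Op 4: free(a) -> (freed a); heap: [0-33 FREE]
malloc(29): first-fit scan over [0-33 FREE] -> 0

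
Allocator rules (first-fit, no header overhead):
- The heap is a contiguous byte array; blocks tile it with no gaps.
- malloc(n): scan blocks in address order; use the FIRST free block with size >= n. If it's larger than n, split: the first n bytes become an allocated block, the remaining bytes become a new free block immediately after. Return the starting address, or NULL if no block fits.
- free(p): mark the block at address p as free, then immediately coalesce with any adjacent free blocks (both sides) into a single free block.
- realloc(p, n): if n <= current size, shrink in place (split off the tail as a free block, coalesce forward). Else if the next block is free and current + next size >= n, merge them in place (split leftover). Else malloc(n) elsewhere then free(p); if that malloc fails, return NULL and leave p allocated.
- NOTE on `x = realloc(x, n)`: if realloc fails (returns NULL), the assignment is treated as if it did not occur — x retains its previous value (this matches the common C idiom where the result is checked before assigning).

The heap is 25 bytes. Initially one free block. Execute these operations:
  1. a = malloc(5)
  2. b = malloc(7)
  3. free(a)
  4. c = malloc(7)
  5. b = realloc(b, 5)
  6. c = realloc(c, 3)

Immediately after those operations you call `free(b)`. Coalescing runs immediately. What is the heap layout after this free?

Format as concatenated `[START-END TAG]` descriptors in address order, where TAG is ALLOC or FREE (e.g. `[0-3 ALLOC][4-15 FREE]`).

Answer: [0-11 FREE][12-14 ALLOC][15-24 FREE]

Derivation:
Op 1: a = malloc(5) -> a = 0; heap: [0-4 ALLOC][5-24 FREE]
Op 2: b = malloc(7) -> b = 5; heap: [0-4 ALLOC][5-11 ALLOC][12-24 FREE]
Op 3: free(a) -> (freed a); heap: [0-4 FREE][5-11 ALLOC][12-24 FREE]
Op 4: c = malloc(7) -> c = 12; heap: [0-4 FREE][5-11 ALLOC][12-18 ALLOC][19-24 FREE]
Op 5: b = realloc(b, 5) -> b = 5; heap: [0-4 FREE][5-9 ALLOC][10-11 FREE][12-18 ALLOC][19-24 FREE]
Op 6: c = realloc(c, 3) -> c = 12; heap: [0-4 FREE][5-9 ALLOC][10-11 FREE][12-14 ALLOC][15-24 FREE]
free(b): b = 5 -> block [5-9 ALLOC]; mark free, coalesce with adjacent free neighbors -> [0-11 FREE][12-14 ALLOC][15-24 FREE]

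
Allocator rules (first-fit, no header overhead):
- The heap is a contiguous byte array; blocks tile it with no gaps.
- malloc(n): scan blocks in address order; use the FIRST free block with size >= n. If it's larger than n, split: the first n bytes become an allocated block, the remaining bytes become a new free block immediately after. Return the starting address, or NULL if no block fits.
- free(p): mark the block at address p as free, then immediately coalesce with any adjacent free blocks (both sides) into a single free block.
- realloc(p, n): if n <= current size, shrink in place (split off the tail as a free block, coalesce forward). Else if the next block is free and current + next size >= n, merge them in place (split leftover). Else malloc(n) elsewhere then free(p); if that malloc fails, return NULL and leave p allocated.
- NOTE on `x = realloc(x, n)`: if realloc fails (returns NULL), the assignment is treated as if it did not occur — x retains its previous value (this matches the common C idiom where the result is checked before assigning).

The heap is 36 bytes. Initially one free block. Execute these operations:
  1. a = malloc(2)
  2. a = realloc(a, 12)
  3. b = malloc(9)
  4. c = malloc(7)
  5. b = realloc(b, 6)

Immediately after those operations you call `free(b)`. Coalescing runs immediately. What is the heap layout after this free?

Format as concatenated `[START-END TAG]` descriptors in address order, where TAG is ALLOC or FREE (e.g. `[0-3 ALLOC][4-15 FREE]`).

Op 1: a = malloc(2) -> a = 0; heap: [0-1 ALLOC][2-35 FREE]
Op 2: a = realloc(a, 12) -> a = 0; heap: [0-11 ALLOC][12-35 FREE]
Op 3: b = malloc(9) -> b = 12; heap: [0-11 ALLOC][12-20 ALLOC][21-35 FREE]
Op 4: c = malloc(7) -> c = 21; heap: [0-11 ALLOC][12-20 ALLOC][21-27 ALLOC][28-35 FREE]
Op 5: b = realloc(b, 6) -> b = 12; heap: [0-11 ALLOC][12-17 ALLOC][18-20 FREE][21-27 ALLOC][28-35 FREE]
free(b): b = 12 -> block [12-17 ALLOC]; mark free, coalesce with adjacent free neighbors -> [0-11 ALLOC][12-20 FREE][21-27 ALLOC][28-35 FREE]

Answer: [0-11 ALLOC][12-20 FREE][21-27 ALLOC][28-35 FREE]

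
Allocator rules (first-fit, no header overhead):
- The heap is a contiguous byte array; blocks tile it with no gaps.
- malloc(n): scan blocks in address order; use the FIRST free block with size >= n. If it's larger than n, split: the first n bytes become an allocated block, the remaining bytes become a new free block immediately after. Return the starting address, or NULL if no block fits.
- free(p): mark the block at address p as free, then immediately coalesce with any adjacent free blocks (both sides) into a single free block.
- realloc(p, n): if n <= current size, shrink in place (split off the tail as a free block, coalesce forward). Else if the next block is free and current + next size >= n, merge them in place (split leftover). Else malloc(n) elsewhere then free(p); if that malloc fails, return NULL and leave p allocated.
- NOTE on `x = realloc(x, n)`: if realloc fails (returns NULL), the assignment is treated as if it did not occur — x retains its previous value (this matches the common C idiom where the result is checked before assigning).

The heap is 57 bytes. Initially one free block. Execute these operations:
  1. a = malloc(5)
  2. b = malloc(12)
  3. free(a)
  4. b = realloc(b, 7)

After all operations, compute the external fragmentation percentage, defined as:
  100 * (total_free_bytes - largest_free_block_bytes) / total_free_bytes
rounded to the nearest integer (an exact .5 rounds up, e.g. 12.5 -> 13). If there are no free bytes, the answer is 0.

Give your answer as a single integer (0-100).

Answer: 10

Derivation:
Op 1: a = malloc(5) -> a = 0; heap: [0-4 ALLOC][5-56 FREE]
Op 2: b = malloc(12) -> b = 5; heap: [0-4 ALLOC][5-16 ALLOC][17-56 FREE]
Op 3: free(a) -> (freed a); heap: [0-4 FREE][5-16 ALLOC][17-56 FREE]
Op 4: b = realloc(b, 7) -> b = 5; heap: [0-4 FREE][5-11 ALLOC][12-56 FREE]
Free blocks: [5 45] total_free=50 largest=45 -> 100*(50-45)/50 = 500/50 = 10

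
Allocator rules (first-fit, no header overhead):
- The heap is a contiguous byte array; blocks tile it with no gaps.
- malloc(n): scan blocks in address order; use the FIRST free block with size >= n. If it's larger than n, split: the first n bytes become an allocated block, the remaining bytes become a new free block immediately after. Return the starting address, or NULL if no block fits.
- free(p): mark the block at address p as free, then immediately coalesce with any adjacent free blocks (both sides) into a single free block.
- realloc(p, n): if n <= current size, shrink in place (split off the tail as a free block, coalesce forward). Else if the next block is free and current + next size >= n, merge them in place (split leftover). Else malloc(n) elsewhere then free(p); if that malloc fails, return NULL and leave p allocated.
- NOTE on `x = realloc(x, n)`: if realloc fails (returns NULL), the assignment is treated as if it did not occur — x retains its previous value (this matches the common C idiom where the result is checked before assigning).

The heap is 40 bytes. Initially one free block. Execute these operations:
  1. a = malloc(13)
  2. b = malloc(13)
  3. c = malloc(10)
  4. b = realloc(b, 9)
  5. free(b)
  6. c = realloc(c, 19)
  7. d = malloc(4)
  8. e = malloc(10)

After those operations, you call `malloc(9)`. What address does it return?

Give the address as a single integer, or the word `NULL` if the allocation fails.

Answer: 17

Derivation:
Op 1: a = malloc(13) -> a = 0; heap: [0-12 ALLOC][13-39 FREE]
Op 2: b = malloc(13) -> b = 13; heap: [0-12 ALLOC][13-25 ALLOC][26-39 FREE]
Op 3: c = malloc(10) -> c = 26; heap: [0-12 ALLOC][13-25 ALLOC][26-35 ALLOC][36-39 FREE]
Op 4: b = realloc(b, 9) -> b = 13; heap: [0-12 ALLOC][13-21 ALLOC][22-25 FREE][26-35 ALLOC][36-39 FREE]
Op 5: free(b) -> (freed b); heap: [0-12 ALLOC][13-25 FREE][26-35 ALLOC][36-39 FREE]
Op 6: c = realloc(c, 19) -> NULL (c unchanged); heap: [0-12 ALLOC][13-25 FREE][26-35 ALLOC][36-39 FREE]
Op 7: d = malloc(4) -> d = 13; heap: [0-12 ALLOC][13-16 ALLOC][17-25 FREE][26-35 ALLOC][36-39 FREE]
Op 8: e = malloc(10) -> e = NULL; heap: [0-12 ALLOC][13-16 ALLOC][17-25 FREE][26-35 ALLOC][36-39 FREE]
malloc(9): first-fit scan over [0-12 ALLOC][13-16 ALLOC][17-25 FREE][26-35 ALLOC][36-39 FREE] -> 17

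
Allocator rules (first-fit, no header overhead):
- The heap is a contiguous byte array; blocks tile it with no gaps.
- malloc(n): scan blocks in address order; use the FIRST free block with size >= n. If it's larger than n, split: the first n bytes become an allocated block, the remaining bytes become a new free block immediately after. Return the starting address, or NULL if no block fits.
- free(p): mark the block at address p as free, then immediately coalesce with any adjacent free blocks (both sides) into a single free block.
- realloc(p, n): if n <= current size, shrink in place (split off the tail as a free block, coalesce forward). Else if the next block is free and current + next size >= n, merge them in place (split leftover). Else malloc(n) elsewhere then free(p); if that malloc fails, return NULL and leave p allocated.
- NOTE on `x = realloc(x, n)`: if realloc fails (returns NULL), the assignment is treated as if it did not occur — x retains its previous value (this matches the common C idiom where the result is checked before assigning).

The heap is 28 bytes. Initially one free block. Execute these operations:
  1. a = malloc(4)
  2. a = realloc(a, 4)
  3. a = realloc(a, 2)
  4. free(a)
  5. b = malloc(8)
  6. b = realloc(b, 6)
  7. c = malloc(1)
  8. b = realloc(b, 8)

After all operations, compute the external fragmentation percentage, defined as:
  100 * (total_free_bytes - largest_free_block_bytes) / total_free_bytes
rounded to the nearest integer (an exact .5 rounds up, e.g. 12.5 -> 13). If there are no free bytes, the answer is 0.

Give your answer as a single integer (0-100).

Op 1: a = malloc(4) -> a = 0; heap: [0-3 ALLOC][4-27 FREE]
Op 2: a = realloc(a, 4) -> a = 0; heap: [0-3 ALLOC][4-27 FREE]
Op 3: a = realloc(a, 2) -> a = 0; heap: [0-1 ALLOC][2-27 FREE]
Op 4: free(a) -> (freed a); heap: [0-27 FREE]
Op 5: b = malloc(8) -> b = 0; heap: [0-7 ALLOC][8-27 FREE]
Op 6: b = realloc(b, 6) -> b = 0; heap: [0-5 ALLOC][6-27 FREE]
Op 7: c = malloc(1) -> c = 6; heap: [0-5 ALLOC][6-6 ALLOC][7-27 FREE]
Op 8: b = realloc(b, 8) -> b = 7; heap: [0-5 FREE][6-6 ALLOC][7-14 ALLOC][15-27 FREE]
Free blocks: [6 13] total_free=19 largest=13 -> 100*(19-13)/19 = 600/19 ≈ 31.579 -> rounds to 32

Answer: 32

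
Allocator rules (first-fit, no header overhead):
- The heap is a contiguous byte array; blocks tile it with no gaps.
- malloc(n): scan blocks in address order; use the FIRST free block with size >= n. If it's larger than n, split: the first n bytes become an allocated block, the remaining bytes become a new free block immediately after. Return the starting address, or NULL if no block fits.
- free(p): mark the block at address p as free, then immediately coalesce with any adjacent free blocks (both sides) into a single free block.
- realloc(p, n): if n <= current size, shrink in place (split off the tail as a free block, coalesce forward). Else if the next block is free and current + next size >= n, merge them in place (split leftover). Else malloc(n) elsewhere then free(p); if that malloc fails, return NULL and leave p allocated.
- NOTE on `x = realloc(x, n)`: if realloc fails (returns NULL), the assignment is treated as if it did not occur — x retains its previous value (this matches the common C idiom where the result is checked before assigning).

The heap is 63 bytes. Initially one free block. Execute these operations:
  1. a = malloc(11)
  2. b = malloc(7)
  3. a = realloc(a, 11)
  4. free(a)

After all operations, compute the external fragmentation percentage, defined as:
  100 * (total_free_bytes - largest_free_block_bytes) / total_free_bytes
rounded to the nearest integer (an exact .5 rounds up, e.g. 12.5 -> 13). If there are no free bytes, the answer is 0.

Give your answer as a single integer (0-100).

Answer: 20

Derivation:
Op 1: a = malloc(11) -> a = 0; heap: [0-10 ALLOC][11-62 FREE]
Op 2: b = malloc(7) -> b = 11; heap: [0-10 ALLOC][11-17 ALLOC][18-62 FREE]
Op 3: a = realloc(a, 11) -> a = 0; heap: [0-10 ALLOC][11-17 ALLOC][18-62 FREE]
Op 4: free(a) -> (freed a); heap: [0-10 FREE][11-17 ALLOC][18-62 FREE]
Free blocks: [11 45] total_free=56 largest=45 -> 100*(56-45)/56 = 1100/56 ≈ 19.643 -> rounds to 20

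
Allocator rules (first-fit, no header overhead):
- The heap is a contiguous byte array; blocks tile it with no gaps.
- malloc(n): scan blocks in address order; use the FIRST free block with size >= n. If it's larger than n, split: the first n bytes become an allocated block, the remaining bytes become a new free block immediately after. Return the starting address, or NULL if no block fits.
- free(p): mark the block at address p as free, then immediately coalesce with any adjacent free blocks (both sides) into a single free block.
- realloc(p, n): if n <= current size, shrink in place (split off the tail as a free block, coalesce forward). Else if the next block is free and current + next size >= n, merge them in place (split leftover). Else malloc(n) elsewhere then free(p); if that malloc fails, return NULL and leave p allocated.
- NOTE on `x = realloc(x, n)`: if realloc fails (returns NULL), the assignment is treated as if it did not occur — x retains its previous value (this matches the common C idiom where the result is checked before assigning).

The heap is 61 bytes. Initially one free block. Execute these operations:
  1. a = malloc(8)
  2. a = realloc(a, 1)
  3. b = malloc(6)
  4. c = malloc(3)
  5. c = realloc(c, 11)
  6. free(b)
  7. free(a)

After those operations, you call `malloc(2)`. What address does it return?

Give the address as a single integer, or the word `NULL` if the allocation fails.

Op 1: a = malloc(8) -> a = 0; heap: [0-7 ALLOC][8-60 FREE]
Op 2: a = realloc(a, 1) -> a = 0; heap: [0-0 ALLOC][1-60 FREE]
Op 3: b = malloc(6) -> b = 1; heap: [0-0 ALLOC][1-6 ALLOC][7-60 FREE]
Op 4: c = malloc(3) -> c = 7; heap: [0-0 ALLOC][1-6 ALLOC][7-9 ALLOC][10-60 FREE]
Op 5: c = realloc(c, 11) -> c = 7; heap: [0-0 ALLOC][1-6 ALLOC][7-17 ALLOC][18-60 FREE]
Op 6: free(b) -> (freed b); heap: [0-0 ALLOC][1-6 FREE][7-17 ALLOC][18-60 FREE]
Op 7: free(a) -> (freed a); heap: [0-6 FREE][7-17 ALLOC][18-60 FREE]
malloc(2): first-fit scan over [0-6 FREE][7-17 ALLOC][18-60 FREE] -> 0

Answer: 0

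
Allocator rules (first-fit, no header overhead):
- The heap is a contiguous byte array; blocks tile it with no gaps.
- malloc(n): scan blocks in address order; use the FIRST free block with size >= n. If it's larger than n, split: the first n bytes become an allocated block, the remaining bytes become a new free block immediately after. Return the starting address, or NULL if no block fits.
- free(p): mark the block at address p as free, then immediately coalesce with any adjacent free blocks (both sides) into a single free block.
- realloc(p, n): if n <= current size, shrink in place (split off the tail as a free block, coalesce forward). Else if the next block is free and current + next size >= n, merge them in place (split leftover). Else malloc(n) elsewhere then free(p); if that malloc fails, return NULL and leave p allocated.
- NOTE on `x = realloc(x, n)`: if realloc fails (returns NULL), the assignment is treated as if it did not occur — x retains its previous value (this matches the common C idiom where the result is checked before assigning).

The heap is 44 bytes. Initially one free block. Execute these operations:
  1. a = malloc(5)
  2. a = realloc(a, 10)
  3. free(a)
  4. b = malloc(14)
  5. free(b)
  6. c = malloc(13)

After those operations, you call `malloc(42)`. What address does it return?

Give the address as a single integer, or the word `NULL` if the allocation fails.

Answer: NULL

Derivation:
Op 1: a = malloc(5) -> a = 0; heap: [0-4 ALLOC][5-43 FREE]
Op 2: a = realloc(a, 10) -> a = 0; heap: [0-9 ALLOC][10-43 FREE]
Op 3: free(a) -> (freed a); heap: [0-43 FREE]
Op 4: b = malloc(14) -> b = 0; heap: [0-13 ALLOC][14-43 FREE]
Op 5: free(b) -> (freed b); heap: [0-43 FREE]
Op 6: c = malloc(13) -> c = 0; heap: [0-12 ALLOC][13-43 FREE]
malloc(42): first-fit scan over [0-12 ALLOC][13-43 FREE] -> NULL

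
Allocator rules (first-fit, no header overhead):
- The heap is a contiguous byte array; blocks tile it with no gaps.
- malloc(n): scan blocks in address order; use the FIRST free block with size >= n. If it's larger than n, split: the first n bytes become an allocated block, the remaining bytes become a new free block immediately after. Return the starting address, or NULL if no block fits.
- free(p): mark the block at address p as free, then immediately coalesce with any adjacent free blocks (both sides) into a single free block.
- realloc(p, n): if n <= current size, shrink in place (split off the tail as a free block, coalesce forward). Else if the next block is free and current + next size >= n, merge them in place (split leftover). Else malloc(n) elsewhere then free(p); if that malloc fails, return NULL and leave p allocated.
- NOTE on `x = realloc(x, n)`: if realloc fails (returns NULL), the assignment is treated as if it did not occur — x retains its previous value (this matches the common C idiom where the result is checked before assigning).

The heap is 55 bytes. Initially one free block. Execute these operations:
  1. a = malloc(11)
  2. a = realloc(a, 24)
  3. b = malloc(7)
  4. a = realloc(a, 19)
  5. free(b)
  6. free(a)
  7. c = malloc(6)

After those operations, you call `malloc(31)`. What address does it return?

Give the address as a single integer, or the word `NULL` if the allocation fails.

Answer: 6

Derivation:
Op 1: a = malloc(11) -> a = 0; heap: [0-10 ALLOC][11-54 FREE]
Op 2: a = realloc(a, 24) -> a = 0; heap: [0-23 ALLOC][24-54 FREE]
Op 3: b = malloc(7) -> b = 24; heap: [0-23 ALLOC][24-30 ALLOC][31-54 FREE]
Op 4: a = realloc(a, 19) -> a = 0; heap: [0-18 ALLOC][19-23 FREE][24-30 ALLOC][31-54 FREE]
Op 5: free(b) -> (freed b); heap: [0-18 ALLOC][19-54 FREE]
Op 6: free(a) -> (freed a); heap: [0-54 FREE]
Op 7: c = malloc(6) -> c = 0; heap: [0-5 ALLOC][6-54 FREE]
malloc(31): first-fit scan over [0-5 ALLOC][6-54 FREE] -> 6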